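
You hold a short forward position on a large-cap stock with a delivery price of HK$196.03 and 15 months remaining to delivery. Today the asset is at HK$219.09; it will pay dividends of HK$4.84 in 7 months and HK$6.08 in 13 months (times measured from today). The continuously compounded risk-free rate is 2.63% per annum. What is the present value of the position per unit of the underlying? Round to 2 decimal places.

-HK$18.72

PV(remaining dividends) I = 4.84·e^(−0.0263·7/12) + 6.08·e^(−0.0263·13/12) = 10.6755
Current forward F = (S − I)·e^(rT) = (219.09 − 10.6755)·e^(0.0263·15/12) = 208.4145 × 1.033421 = 215.3799
Value (long) = (F − K)·e^(−rT) = (215.3799 − 196.03) × 0.967660 = 18.7241
Short position value = −(long value) = -HK$18.72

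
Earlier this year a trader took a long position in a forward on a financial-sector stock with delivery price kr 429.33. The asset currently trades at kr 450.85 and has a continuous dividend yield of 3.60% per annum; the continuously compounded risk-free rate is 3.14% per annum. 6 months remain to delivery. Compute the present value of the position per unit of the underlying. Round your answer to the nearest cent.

Current fair forward for the remaining 6 months: F = S·e^((r − q)·T), (r − q) = 0.0314 − 0.0360 = -0.0046
F = 450.85 · e^(-0.0046 × 6/12) = 450.85 × 0.997703 = 449.8144
Value of long forward = (F − K)·e^(−rT) = (449.8144 − 429.33) · e^(−0.0314·6/12)
= 20.4844 × 0.984423 = 20.17

kr 20.17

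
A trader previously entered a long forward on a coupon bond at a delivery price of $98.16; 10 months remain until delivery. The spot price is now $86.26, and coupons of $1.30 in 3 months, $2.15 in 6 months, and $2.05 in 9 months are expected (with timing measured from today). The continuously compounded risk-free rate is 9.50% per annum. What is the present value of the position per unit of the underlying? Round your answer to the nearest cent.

-$9.66

PV(remaining coupons) I = 1.30·e^(−0.0950·3/12) + 2.15·e^(−0.0950·6/12) + 2.05·e^(−0.0950·9/12) = 5.2288
Current forward F = (S − I)·e^(rT) = (86.26 − 5.2288)·e^(0.0950·10/12) = 81.0312 × 1.082385 = 87.7070
Value (long) = (F − K)·e^(−rT) = (87.7070 − 98.16) × 0.923886 = -9.6574
Value = -$9.66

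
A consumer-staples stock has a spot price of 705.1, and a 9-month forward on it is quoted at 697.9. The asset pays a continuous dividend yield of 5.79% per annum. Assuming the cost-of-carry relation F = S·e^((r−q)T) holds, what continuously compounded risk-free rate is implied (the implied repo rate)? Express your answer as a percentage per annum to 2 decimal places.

From F = S·e^((r−q)T): (r − q) = ln(F/S)/T
ln(697.9/705.1) = ln(0.989789) = -0.010263
(r − q) = -0.010263 / (9/12) = -0.013684
r = ln(F/S)/T + q = -0.013684 + 0.0579 = 0.044216
r = 4.42%

4.42%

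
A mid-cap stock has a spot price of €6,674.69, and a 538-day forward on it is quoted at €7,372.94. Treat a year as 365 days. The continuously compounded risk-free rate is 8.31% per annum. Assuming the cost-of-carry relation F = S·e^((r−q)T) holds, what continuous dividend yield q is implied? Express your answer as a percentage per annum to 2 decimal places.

1.56%

From F = S·e^((r−q)T): (r − q) = ln(F/S)/T
ln(7372.94/6674.69) = ln(1.104612) = 0.099494
(r − q) = 0.099494 / (538/365) = 0.067501
q = r − ln(F/S)/T = 0.0831 − 0.067501 = 0.015599
q = 1.56%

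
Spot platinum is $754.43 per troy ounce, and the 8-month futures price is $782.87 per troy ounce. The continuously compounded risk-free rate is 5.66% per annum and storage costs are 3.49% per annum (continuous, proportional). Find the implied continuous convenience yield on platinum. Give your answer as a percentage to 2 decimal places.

F = S·e^((r+u−y)T) ⇒ (r+u−y) = ln(F/S)/T
ln(782.87/754.43) = 0.037004; /T ⇒ 0.055506
y = r + u − ln(F/S)/T = 0.0566 + 0.0349 − 0.055506 = 0.035994
y = 3.60%

3.60%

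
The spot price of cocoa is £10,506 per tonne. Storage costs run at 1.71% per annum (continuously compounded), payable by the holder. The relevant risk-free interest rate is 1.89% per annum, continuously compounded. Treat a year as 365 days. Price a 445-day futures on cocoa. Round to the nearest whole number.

Net carry = r + u − y = 0.0189 + 0.0171 − 0.0000 = 0.0360
F = S·e^((r+u−y)T) = 10506 · e^(0.0360 × 445/365) = 10506 · e^0.043890
= 10506 × 1.044867 = £10,977 per tonne

£10,977 per tonne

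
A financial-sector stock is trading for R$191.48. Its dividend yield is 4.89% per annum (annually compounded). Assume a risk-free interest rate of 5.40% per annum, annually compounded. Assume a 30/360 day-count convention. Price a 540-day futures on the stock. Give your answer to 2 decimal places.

F = S · (1+r)^T / (1+q)^T
= 191.48 × 1.082084 / 1.074240 = 191.48 × 1.007302
F = R$192.88

R$192.88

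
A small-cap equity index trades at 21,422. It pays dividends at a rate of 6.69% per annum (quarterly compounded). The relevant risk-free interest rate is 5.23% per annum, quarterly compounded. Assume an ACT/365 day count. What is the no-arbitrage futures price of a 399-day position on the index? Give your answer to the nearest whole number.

21,088

F = S · (1+r/4)^(4T) / (1+q/4)^(4T)
= 21422 × 1.058445 / 1.075222 = 21422 × 0.984397
F = 21,088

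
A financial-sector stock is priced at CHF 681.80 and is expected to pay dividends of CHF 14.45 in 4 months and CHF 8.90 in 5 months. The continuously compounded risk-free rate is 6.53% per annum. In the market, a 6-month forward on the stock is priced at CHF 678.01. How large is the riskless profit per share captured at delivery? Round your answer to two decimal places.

CHF 2.86 per share

PV(dividends) I = 14.45·e^(−0.0653·4/12) + 8.90·e^(−0.0653·5/12) = 22.8000
Fair forward F* = (S − I)·e^(rT) = (681.80 − 22.8000)·e^0.032650 = 659.0000 × 1.033189 = 680.8716
Market CHF 678.01 < fair 680.8716: forward underpriced → reverse cash-and-carry (short the stock, invest proceeds at r, pay the dividends, go long the forward).
Profit at T = |F_mkt − F*| = |678.01 − 680.8716| = CHF 2.86 per share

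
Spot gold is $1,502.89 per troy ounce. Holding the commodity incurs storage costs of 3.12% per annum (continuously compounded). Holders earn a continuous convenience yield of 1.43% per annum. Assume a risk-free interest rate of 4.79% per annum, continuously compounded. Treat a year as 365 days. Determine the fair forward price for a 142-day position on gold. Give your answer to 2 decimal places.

$1,541.26 per troy ounce

Net carry = r + u − y = 0.0479 + 0.0312 − 0.0143 = 0.0648
F = S·e^((r+u−y)T) = 1502.89 · e^(0.0648 × 142/365) = 1502.89 · e^0.02520986
= 1502.89 × 1.02553032 = $1,541.26 per troy ounce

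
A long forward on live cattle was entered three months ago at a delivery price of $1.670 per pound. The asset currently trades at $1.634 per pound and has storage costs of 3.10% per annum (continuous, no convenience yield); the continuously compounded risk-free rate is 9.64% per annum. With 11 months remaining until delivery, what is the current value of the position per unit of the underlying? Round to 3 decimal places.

$0.152 per pound

Current fair forward for the remaining 11 months: F = S·e^((r + u)·T), (r + u) = 0.0964 + 0.0310 = 0.1274
F = 1.634 · e^(0.1274 × 11/12) = 1.634 × 1.123876 = 1.8364
Value of long forward = (F − K)·e^(−rT) = (1.8364 − 1.670) · e^(−0.0964·11/12)
= 0.1664 × 0.915425 = 0.152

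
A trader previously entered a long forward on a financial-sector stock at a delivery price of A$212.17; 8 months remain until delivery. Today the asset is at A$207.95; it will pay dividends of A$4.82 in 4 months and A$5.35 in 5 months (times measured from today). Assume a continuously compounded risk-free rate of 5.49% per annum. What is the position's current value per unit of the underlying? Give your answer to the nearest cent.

-A$6.56

PV(remaining dividends) I = 4.82·e^(−0.0549·4/12) + 5.35·e^(−0.0549·5/12) = 9.9616
Current forward F = (S − I)·e^(rT) = (207.95 − 9.9616)·e^(0.0549·8/12) = 197.9884 × 1.037278 = 205.3690
Value (long) = (F − K)·e^(−rT) = (205.3690 − 212.17) × 0.964062 = -6.5566
Value = -A$6.56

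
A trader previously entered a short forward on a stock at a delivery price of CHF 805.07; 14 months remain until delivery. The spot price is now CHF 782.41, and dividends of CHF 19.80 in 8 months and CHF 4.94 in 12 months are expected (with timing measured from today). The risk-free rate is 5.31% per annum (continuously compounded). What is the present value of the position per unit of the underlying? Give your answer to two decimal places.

PV(remaining dividends) I = 19.80·e^(−0.0531·8/12) + 4.94·e^(−0.0531·12/12) = 23.7959
Current forward F = (S − I)·e^(rT) = (782.41 − 23.7959)·e^(0.0531·14/12) = 758.6141 × 1.063909 = 807.0964
Value (long) = (F − K)·e^(−rT) = (807.0964 − 805.07) × 0.939930 = 1.9047
Short position value = −(long value) = -CHF 1.90

-CHF 1.90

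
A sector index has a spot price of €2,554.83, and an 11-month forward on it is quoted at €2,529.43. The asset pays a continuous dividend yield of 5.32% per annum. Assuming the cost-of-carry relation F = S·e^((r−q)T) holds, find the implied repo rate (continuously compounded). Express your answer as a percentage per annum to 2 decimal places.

From F = S·e^((r−q)T): (r − q) = ln(F/S)/T
ln(2529.43/2554.83) = ln(0.990058) = -0.009992
(r − q) = -0.009992 / (11/12) = -0.010900
r = ln(F/S)/T + q = -0.010900 + 0.0532 = 0.042300
r = 4.23%

4.23%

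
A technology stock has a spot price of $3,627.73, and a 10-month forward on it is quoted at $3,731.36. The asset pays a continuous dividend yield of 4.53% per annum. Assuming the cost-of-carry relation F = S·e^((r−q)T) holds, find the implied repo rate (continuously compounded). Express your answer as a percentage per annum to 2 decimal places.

From F = S·e^((r−q)T): (r − q) = ln(F/S)/T
ln(3731.36/3627.73) = ln(1.028566) = 0.028166
(r − q) = 0.028166 / (10/12) = 0.033799
r = ln(F/S)/T + q = 0.033799 + 0.0453 = 0.079099
r = 7.91%

7.91%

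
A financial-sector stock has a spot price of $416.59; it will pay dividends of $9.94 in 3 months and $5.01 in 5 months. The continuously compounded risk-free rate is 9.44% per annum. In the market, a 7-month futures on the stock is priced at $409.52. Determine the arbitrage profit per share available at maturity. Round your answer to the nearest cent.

$15.31 per share

PV(dividends) I = 9.94·e^(−0.0944·3/12) + 5.01·e^(−0.0944·5/12) = 14.5249
Fair futures F* = (S − I)·e^(rT) = (416.59 − 14.5249)·e^0.055067 = 402.0651 × 1.056611 = 424.8264
Market $409.52 < fair 424.8264: forward underpriced → reverse cash-and-carry (short the stock, invest proceeds at r, pay the dividends, go long the forward).
Profit at T = |F_mkt − F*| = |409.52 − 424.8264| = $15.31 per share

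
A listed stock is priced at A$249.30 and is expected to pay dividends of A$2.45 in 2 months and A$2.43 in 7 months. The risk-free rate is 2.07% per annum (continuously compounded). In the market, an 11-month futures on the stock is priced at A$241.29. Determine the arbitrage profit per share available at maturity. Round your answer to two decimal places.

A$7.85 per share

PV(dividends) I = 2.45·e^(−0.0207·2/12) + 2.43·e^(−0.0207·7/12) = 4.8424
Fair futures F* = (S − I)·e^(rT) = (249.30 − 4.8424)·e^0.018975 = 244.4576 × 1.019156 = 249.1404
Market A$241.29 < fair 249.1404: forward underpriced → reverse cash-and-carry (short the stock, invest proceeds at r, pay the dividends, go long the forward).
Profit at T = |F_mkt − F*| = |241.29 − 249.1404| = A$7.85 per share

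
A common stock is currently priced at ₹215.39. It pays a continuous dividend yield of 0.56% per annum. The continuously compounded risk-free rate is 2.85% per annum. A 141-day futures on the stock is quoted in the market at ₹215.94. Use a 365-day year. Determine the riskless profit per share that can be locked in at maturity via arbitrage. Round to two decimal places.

Fair futures: F* = S·e^(carry·T), with carry = (r − q) = 0.0285 − 0.0056 = 0.0229
F* = 215.39 · e^(0.0229 × 141/365) = 215.39 · e^0.008846 = 215.39 × 1.008885 = ₹217.3037
Market ₹215.94 < fair ₹217.3037: forward underpriced → reverse cash-and-carry (short spot, go long the forward).
At maturity, profit = |F_mkt − F*| = |215.94 − 217.3037| = ₹1.36 per share

₹1.36 per share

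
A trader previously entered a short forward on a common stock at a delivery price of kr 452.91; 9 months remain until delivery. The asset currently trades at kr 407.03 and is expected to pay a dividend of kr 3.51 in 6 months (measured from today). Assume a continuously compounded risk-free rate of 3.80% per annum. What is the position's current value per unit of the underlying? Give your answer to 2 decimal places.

PV(remaining dividends) I = 3.51·e^(−0.0380·6/12) = 3.4439
Current forward F = (S − I)·e^(rT) = (407.03 − 3.4439)·e^(0.0380·9/12) = 403.5861 × 1.028910 = 415.2538
Value (long) = (F − K)·e^(−rT) = (415.2538 − 452.91) × 0.971902 = -36.5981
Short position value = −(long value) = kr 36.60

kr 36.60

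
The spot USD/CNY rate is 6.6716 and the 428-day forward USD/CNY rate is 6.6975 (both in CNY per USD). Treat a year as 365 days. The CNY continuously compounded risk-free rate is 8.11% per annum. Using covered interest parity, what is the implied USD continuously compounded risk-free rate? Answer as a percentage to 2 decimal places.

7.78%

F = S·e^((r_CNY − r_USD)T) ⇒ r_USD = r_CNY − ln(F/S)/T
ln(6.6975/6.6716) = 0.003875; /(428/365) = 0.003305
r_USD = 0.0811 − 0.003305 = 0.077795
r_USD = 7.78%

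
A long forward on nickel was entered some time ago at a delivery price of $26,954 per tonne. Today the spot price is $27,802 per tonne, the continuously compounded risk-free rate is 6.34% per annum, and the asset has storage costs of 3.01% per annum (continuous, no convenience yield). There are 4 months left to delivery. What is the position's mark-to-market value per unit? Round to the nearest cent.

$1692.00 per tonne

Current fair forward for the remaining 4 months: F = S·e^((r + u)·T), (r + u) = 0.0634 + 0.0301 = 0.0935
F = 27802 · e^(0.0935 × 4/12) = 27802 × 1.03165743 = 28682.1399
Value of long forward = (F − K)·e^(−rT) = (28682.1399 − 26954) · e^(−0.0634·4/12)
= 1728.1399 × 0.97908841 = 1692.00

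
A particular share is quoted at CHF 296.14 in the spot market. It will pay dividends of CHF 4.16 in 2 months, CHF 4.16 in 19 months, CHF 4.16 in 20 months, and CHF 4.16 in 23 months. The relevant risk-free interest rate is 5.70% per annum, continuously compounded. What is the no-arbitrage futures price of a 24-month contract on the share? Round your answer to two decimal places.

PV(dividends) I = 4.16·e^(−0.0570·2/12) + 4.16·e^(−0.0570·19/12) + 4.16·e^(−0.0570·20/12) + 4.16·e^(−0.0570·23/12)
I = 4.1207 + 3.8010 + 3.7830 + 3.7295 = 15.4342
F = (S − I)·e^(rT) = (296.14 − 15.4342) · e^(0.0570·24/12)
= 280.7058 · e^0.114000 = 280.7058 × 1.120752 = CHF 314.60

CHF 314.60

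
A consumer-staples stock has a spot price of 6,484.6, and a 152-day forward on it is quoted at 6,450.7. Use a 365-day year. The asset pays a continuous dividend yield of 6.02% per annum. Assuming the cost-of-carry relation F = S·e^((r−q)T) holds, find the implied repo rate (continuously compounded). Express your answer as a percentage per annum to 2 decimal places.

From F = S·e^((r−q)T): (r − q) = ln(F/S)/T
ln(6450.7/6484.6) = ln(0.994772) = -0.005242
(r − q) = -0.005242 / (152/365) = -0.012588
r = ln(F/S)/T + q = -0.012588 + 0.0602 = 0.047612
r = 4.76%

4.76%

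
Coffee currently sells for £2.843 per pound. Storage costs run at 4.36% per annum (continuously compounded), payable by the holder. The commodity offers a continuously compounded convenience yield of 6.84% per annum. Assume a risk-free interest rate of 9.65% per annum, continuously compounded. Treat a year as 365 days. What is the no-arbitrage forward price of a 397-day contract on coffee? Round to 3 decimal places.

Net carry = r + u − y = 0.0965 + 0.0436 − 0.0684 = 0.0717
F = S·e^((r+u−y)T) = 2.843 · e^(0.0717 × 397/365) = 2.843 · e^0.077986
= 2.843 × 1.081108 = £3.074 per pound

£3.074 per pound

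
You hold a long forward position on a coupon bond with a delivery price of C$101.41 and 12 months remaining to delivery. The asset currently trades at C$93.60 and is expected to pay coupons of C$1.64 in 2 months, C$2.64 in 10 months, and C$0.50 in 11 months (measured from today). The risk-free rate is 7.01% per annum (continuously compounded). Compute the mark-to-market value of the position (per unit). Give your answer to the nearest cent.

-C$5.52

PV(remaining coupons) I = 1.64·e^(−0.0701·2/12) + 2.64·e^(−0.0701·10/12) + 0.50·e^(−0.0701·11/12) = 4.5800
Current forward F = (S − I)·e^(rT) = (93.60 − 4.5800)·e^(0.0701·12/12) = 89.0200 × 1.072615 = 95.4842
Value (long) = (F − K)·e^(−rT) = (95.4842 − 101.41) × 0.932301 = -5.5246
Value = -C$5.52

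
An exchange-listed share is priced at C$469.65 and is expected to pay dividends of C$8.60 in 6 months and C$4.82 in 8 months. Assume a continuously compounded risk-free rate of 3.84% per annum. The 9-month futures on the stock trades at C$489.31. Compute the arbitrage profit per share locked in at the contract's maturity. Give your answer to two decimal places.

C$19.46 per share

PV(dividends) I = 8.60·e^(−0.0384·6/12) + 4.82·e^(−0.0384·8/12) = 13.1346
Fair futures F* = (S − I)·e^(rT) = (469.65 − 13.1346)·e^0.028800 = 456.5154 × 1.029219 = 469.8543
Market C$489.31 > fair 469.8543: forward overpriced → cash-and-carry (borrow at r, buy the stock and collect the dividends, short the forward).
Profit at T = |F_mkt − F*| = |489.31 − 469.8543| = C$19.46 per share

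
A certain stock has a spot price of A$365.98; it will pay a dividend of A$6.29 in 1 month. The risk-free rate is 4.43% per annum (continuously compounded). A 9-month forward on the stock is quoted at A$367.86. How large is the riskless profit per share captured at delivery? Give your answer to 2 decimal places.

PV(dividends) I = 6.29·e^(−0.0443·1/12) = 6.2668
Fair forward F* = (S − I)·e^(rT) = (365.98 − 6.2668)·e^0.033225 = 359.7132 × 1.033783 = 371.8654
Market A$367.86 < fair 371.8654: forward underpriced → reverse cash-and-carry (short the stock, invest proceeds at r, pay the dividends, go long the forward).
Profit at T = |F_mkt − F*| = |367.86 − 371.8654| = A$4.01 per share

A$4.01 per share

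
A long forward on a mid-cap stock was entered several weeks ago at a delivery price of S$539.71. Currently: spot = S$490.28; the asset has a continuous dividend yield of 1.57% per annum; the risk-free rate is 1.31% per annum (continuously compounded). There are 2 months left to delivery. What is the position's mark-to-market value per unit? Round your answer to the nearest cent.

Current fair forward for the remaining 2 months: F = S·e^((r − q)·T), (r − q) = 0.0131 − 0.0157 = -0.0026
F = 490.28 · e^(-0.0026 × 2/12) = 490.28 × 0.999567 = 490.0677
Value of long forward = (F − K)·e^(−rT) = (490.0677 − 539.71) · e^(−0.0131·2/12)
= -49.6423 × 0.997819 = -49.53

-S$49.53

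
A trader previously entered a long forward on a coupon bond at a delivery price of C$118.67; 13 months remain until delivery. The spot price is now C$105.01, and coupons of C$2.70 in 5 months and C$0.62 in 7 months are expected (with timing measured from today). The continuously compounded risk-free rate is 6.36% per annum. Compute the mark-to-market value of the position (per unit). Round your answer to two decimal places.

PV(remaining coupons) I = 2.70·e^(−0.0636·5/12) + 0.62·e^(−0.0636·7/12) = 3.2268
Current forward F = (S − I)·e^(rT) = (105.01 − 3.2268)·e^(0.0636·13/12) = 101.7832 × 1.071329 = 109.0433
Value (long) = (F − K)·e^(−rT) = (109.0433 − 118.67) × 0.933420 = -8.9858
Value = -C$8.99

-C$8.99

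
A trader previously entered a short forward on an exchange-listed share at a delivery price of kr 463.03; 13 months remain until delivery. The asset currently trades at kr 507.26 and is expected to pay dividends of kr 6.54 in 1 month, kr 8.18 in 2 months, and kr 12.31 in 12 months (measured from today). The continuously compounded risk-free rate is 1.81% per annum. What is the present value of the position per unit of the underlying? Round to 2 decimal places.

-kr 26.45

PV(remaining dividends) I = 6.54·e^(−0.0181·1/12) + 8.18·e^(−0.0181·2/12) + 12.31·e^(−0.0181·12/12) = 26.7747
Current forward F = (S − I)·e^(rT) = (507.26 − 26.7747)·e^(0.0181·13/12) = 480.4853 × 1.019802 = 489.9999
Value (long) = (F − K)·e^(−rT) = (489.9999 − 463.03) × 0.980583 = 26.4462
Short position value = −(long value) = -kr 26.45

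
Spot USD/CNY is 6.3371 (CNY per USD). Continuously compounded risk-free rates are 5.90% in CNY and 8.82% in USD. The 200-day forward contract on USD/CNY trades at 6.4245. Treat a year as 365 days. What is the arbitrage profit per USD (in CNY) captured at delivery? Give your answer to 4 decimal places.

Fair forward: F* = S·e^(carry·T), with carry = (r_CNY − r_USD) = 0.0590 − 0.0882 = -0.0292
F* = 6.3371 · e^(-0.0292 × 200/365) = 6.3371 · e^-0.016000 = 6.3371 × 0.984127 = 6.2365
Market 6.4245 > fair 6.2365: forward overpriced → cash-and-carry (buy spot, short the forward).
At maturity, profit = |F_mkt − F*| = |6.4245 − 6.2365| = 0.1880 per USD (in CNY)

0.1880 per USD (in CNY)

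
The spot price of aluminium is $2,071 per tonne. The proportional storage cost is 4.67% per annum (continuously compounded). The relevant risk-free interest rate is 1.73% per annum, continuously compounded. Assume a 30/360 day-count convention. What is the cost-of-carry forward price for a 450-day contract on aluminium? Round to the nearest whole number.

Net carry = r + u − y = 0.0173 + 0.0467 − 0.0000 = 0.0640
F = S·e^((r+u−y)T) = 2071 · e^(0.0640 × 450/360) = 2071 · e^0.080000
= 2071 × 1.083287 = $2,243 per tonne

$2,243 per tonne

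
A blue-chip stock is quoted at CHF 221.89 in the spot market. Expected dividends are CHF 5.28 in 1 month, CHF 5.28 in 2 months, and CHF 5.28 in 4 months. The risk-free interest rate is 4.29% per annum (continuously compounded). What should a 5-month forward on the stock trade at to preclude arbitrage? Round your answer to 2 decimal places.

CHF 209.90

PV(dividends) I = 5.28·e^(−0.0429·1/12) + 5.28·e^(−0.0429·2/12) + 5.28·e^(−0.0429·4/12)
I = 5.2612 + 5.2424 + 5.2050 = 15.7086
F = (S − I)·e^(rT) = (221.89 − 15.7086) · e^(0.0429·5/12)
= 206.1814 · e^0.017875 = 206.1814 × 1.018036 = CHF 209.90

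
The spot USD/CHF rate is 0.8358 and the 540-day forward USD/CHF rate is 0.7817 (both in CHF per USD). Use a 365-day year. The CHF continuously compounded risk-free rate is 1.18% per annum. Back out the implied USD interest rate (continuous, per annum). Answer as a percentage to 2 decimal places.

5.70%

F = S·e^((r_CHF − r_USD)T) ⇒ r_USD = r_CHF − ln(F/S)/T
ln(0.7817/0.8358) = -0.066918; /(540/365) = -0.045232
r_USD = 0.0118 + 0.045232 = 0.057032
r_USD = 5.70%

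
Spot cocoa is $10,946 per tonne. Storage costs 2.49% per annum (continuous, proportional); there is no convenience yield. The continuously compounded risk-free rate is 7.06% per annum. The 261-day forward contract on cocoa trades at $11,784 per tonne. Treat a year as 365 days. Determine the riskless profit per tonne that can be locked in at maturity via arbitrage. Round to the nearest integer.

$64 per tonne

Fair forward: F* = S·e^(carry·T), with carry = (r + u) = 0.0706 + 0.0249 = 0.0955
F* = 10946 · e^(0.0955 × 261/365) = 10946 · e^0.068289 = 10946 × 1.070675 = $11719.6086
Market $11784 > fair $11719.6086: forward overpriced → cash-and-carry (buy spot, short the forward).
At maturity, profit = |F_mkt − F*| = |11784 − 11719.6086| = $64 per tonne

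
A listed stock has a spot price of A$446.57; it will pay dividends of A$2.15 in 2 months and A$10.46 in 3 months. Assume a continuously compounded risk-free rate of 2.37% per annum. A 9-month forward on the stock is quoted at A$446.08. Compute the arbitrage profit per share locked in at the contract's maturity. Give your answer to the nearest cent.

A$4.27 per share

PV(dividends) I = 2.15·e^(−0.0237·2/12) + 10.46·e^(−0.0237·3/12) = 12.5397
Fair forward F* = (S − I)·e^(rT) = (446.57 − 12.5397)·e^0.017775 = 434.0303 × 1.017934 = 441.8142
Market A$446.08 > fair 441.8142: forward overpriced → cash-and-carry (borrow at r, buy the stock and collect the dividends, short the forward).
Profit at T = |F_mkt − F*| = |446.08 − 441.8142| = A$4.27 per share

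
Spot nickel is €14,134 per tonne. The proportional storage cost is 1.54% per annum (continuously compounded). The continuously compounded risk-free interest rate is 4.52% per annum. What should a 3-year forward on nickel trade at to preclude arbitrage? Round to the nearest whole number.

€16,952 per tonne

Net carry = r + u − y = 0.0452 + 0.0154 − 0.0000 = 0.0606
F = S·e^((r+u−y)T) = 14134 · e^(0.0606 × 3) = 14134 · e^0.181800
= 14134 × 1.199374 = €16,952 per tonne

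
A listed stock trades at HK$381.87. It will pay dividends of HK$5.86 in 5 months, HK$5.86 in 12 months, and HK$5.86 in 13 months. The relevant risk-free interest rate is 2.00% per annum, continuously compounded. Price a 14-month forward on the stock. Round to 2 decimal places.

HK$373.19

PV(dividends) I = 5.86·e^(−0.0200·5/12) + 5.86·e^(−0.0200·12/12) + 5.86·e^(−0.0200·13/12)
I = 5.8114 + 5.7440 + 5.7344 = 17.2898
F = (S − I)·e^(rT) = (381.87 − 17.2898) · e^(0.0200·14/12)
= 364.5802 · e^0.023333 = 364.5802 × 1.023607 = HK$373.19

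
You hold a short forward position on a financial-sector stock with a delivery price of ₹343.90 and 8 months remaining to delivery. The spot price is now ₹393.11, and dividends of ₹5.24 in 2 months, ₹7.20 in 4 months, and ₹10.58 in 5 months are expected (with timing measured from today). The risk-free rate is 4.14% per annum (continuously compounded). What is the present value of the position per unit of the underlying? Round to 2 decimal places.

-₹35.87

PV(remaining dividends) I = 5.24·e^(−0.0414·2/12) + 7.20·e^(−0.0414·4/12) + 10.58·e^(−0.0414·5/12) = 22.7044
Current forward F = (S − I)·e^(rT) = (393.11 − 22.7044)·e^(0.0414·8/12) = 370.4056 × 1.027984 = 380.7710
Value (long) = (F − K)·e^(−rT) = (380.7710 − 343.90) × 0.972777 = 35.8673
Short position value = −(long value) = -₹35.87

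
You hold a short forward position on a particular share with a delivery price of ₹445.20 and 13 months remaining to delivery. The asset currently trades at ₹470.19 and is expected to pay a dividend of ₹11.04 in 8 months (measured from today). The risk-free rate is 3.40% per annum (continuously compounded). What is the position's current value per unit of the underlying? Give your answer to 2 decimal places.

-₹30.30

PV(remaining dividends) I = 11.04·e^(−0.0340·8/12) = 10.7926
Current forward F = (S − I)·e^(rT) = (470.19 − 10.7926)·e^(0.0340·13/12) = 459.3974 × 1.037520 = 476.6340
Value (long) = (F − K)·e^(−rT) = (476.6340 − 445.20) × 0.963837 = 30.2973
Short position value = −(long value) = -₹30.30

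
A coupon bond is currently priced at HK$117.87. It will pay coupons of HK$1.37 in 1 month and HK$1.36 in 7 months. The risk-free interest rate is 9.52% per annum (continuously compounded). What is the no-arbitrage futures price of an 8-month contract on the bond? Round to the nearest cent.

HK$122.77

PV(coupons) I = 1.37·e^(−0.0952·1/12) + 1.36·e^(−0.0952·7/12)
I = 1.3592 + 1.2865 = 2.6457
F = (S − I)·e^(rT) = (117.87 − 2.6457) · e^(0.0952·8/12)
= 115.2243 · e^0.063467 = 115.2243 × 1.065524 = HK$122.77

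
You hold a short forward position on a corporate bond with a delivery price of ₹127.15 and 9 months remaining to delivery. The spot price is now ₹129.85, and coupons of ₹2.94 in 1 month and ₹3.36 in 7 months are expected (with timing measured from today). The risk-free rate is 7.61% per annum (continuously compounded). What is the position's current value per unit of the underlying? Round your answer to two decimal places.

PV(remaining coupons) I = 2.94·e^(−0.0761·1/12) + 3.36·e^(−0.0761·7/12) = 6.1355
Current forward F = (S − I)·e^(rT) = (129.85 − 6.1355)·e^(0.0761·9/12) = 123.7145 × 1.058735 = 130.9809
Value (long) = (F − K)·e^(−rT) = (130.9809 − 127.15) × 0.944523 = 3.6184
Short position value = −(long value) = -₹3.62

-₹3.62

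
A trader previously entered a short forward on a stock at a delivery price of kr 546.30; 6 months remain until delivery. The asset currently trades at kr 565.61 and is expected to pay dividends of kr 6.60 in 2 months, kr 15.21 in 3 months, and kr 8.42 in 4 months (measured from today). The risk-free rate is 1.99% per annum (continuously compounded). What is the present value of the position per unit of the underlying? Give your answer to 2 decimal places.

PV(remaining dividends) I = 6.60·e^(−0.0199·2/12) + 15.21·e^(−0.0199·3/12) + 8.42·e^(−0.0199·4/12) = 30.0770
Current forward F = (S − I)·e^(rT) = (565.61 − 30.0770)·e^(0.0199·6/12) = 535.5330 × 1.010000 = 540.8883
Value (long) = (F − K)·e^(−rT) = (540.8883 − 546.30) × 0.990099 = -5.3581
Short position value = −(long value) = kr 5.36

kr 5.36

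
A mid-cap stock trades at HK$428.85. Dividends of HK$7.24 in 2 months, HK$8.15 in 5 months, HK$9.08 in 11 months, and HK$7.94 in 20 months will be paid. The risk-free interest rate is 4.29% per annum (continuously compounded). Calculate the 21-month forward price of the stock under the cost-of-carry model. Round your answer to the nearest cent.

HK$428.53

PV(dividends) I = 7.24·e^(−0.0429·2/12) + 8.15·e^(−0.0429·5/12) + 9.08·e^(−0.0429·11/12) + 7.94·e^(−0.0429·20/12)
I = 7.1884 + 8.0056 + 8.7299 + 7.3921 = 31.3160
F = (S − I)·e^(rT) = (428.85 − 31.3160) · e^(0.0429·21/12)
= 397.5340 · e^0.075075 = 397.5340 × 1.077965 = HK$428.53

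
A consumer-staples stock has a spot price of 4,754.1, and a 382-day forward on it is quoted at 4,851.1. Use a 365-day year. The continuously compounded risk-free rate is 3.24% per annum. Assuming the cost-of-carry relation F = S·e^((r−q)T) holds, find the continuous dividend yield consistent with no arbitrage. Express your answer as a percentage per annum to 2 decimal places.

1.31%

From F = S·e^((r−q)T): (r − q) = ln(F/S)/T
ln(4851.1/4754.1) = ln(1.020403) = 0.020198
(r − q) = 0.020198 / (382/365) = 0.019299
q = r − ln(F/S)/T = 0.0324 − 0.019299 = 0.013101
q = 1.31%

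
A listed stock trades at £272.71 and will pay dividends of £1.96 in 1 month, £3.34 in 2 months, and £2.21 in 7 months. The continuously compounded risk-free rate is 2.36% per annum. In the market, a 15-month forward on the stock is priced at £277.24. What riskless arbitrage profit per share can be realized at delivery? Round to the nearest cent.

£4.05 per share

PV(dividends) I = 1.96·e^(−0.0236·1/12) + 3.34·e^(−0.0236·2/12) + 2.21·e^(−0.0236·7/12) = 7.4628
Fair forward F* = (S − I)·e^(rT) = (272.71 − 7.4628)·e^0.029500 = 265.2472 × 1.029939 = 273.1884
Market £277.24 > fair 273.1884: forward overpriced → cash-and-carry (borrow at r, buy the stock and collect the dividends, short the forward).
Profit at T = |F_mkt − F*| = |277.24 − 273.1884| = £4.05 per share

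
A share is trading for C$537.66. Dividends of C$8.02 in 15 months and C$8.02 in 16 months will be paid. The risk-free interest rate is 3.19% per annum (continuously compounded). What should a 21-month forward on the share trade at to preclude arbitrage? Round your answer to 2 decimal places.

PV(dividends) I = 8.02·e^(−0.0319·15/12) + 8.02·e^(−0.0319·16/12)
I = 7.7065 + 7.6860 = 15.3925
F = (S − I)·e^(rT) = (537.66 − 15.3925) · e^(0.0319·21/12)
= 522.2675 · e^0.055825 = 522.2675 × 1.057413 = C$552.25

C$552.25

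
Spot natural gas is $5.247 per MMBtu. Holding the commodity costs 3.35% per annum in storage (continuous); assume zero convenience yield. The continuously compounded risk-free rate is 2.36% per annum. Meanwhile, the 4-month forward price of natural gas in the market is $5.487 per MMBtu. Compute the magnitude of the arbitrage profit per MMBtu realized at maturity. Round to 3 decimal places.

Fair forward: F* = S·e^(carry·T), with carry = (r + u) = 0.0236 + 0.0335 = 0.0571
F* = 5.247 · e^(0.0571 × 4/12) = 5.247 · e^0.019033 = 5.247 × 1.019215 = $5.3478
Market $5.487 > fair $5.3478: forward overpriced → cash-and-carry (buy spot, short the forward).
At maturity, profit = |F_mkt − F*| = |5.487 − 5.3478| = $0.139 per MMBtu

$0.139 per MMBtu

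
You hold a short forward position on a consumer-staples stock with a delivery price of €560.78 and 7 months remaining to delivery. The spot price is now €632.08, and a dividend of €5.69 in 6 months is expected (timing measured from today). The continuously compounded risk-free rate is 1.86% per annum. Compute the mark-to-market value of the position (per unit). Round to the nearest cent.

-€71.71

PV(remaining dividends) I = 5.69·e^(−0.0186·6/12) = 5.6373
Current forward F = (S − I)·e^(rT) = (632.08 − 5.6373)·e^(0.0186·7/12) = 626.4427 × 1.010909 = 633.2766
Value (long) = (F − K)·e^(−rT) = (633.2766 − 560.78) × 0.989209 = 71.7143
Short position value = −(long value) = -€71.71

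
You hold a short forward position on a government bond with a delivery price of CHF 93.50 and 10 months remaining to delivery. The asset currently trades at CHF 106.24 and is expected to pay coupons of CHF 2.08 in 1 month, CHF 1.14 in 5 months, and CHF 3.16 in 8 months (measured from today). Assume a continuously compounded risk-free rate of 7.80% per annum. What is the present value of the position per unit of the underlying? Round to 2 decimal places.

-CHF 12.45

PV(remaining coupons) I = 2.08·e^(−0.0780·1/12) + 1.14·e^(−0.0780·5/12) + 3.16·e^(−0.0780·8/12) = 6.1699
Current forward F = (S − I)·e^(rT) = (106.24 − 6.1699)·e^(0.0780·10/12) = 100.0701 × 1.067159 = 106.7907
Value (long) = (F − K)·e^(−rT) = (106.7907 − 93.50) × 0.937067 = 12.4543
Short position value = −(long value) = -CHF 12.45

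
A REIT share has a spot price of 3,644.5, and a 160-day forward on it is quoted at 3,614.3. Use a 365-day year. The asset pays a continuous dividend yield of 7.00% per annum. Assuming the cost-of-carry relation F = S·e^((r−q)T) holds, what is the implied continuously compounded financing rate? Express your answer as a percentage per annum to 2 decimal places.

5.10%

From F = S·e^((r−q)T): (r − q) = ln(F/S)/T
ln(3614.3/3644.5) = ln(0.991714) = -0.008321
(r − q) = -0.008321 / (160/365) = -0.018982
r = ln(F/S)/T + q = -0.018982 + 0.0700 = 0.051018
r = 5.10%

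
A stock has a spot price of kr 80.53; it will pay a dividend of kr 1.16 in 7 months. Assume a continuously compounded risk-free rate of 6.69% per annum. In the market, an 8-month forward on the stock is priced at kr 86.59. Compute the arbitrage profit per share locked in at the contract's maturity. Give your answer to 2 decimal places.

kr 3.55 per share

PV(dividends) I = 1.16·e^(−0.0669·7/12) = 1.1156
Fair forward F* = (S − I)·e^(rT) = (80.53 − 1.1156)·e^0.044600 = 79.4144 × 1.045610 = 83.0365
Market kr 86.59 > fair 83.0365: forward overpriced → cash-and-carry (borrow at r, buy the stock and collect the dividends, short the forward).
Profit at T = |F_mkt − F*| = |86.59 − 83.0365| = kr 3.55 per share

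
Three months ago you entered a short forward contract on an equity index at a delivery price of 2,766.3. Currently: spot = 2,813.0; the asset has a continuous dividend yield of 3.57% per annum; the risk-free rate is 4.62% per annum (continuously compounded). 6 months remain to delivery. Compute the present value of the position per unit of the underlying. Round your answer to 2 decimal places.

-60.10

Current fair forward for the remaining 6 months: F = S·e^((r − q)·T), (r − q) = 0.0462 − 0.0357 = 0.0105
F = 2813.0 · e^(0.0105 × 6/12) = 2813.0 × 1.00526381 = 2827.8071
Value of long forward = (F − K)·e^(−rT) = (2827.8071 − 2766.3) · e^(−0.0462·6/12)
= 61.5071 × 0.97716476 = 60.10
Short position value = −(long value) = -60.10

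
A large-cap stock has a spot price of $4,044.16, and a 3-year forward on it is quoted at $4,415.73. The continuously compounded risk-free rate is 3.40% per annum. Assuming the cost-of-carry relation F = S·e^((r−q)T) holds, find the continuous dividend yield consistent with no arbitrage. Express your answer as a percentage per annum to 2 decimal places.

From F = S·e^((r−q)T): (r − q) = ln(F/S)/T
ln(4415.73/4044.16) = ln(1.091878) = 0.087899
(r − q) = 0.087899 / (3) = 0.029300
q = r − ln(F/S)/T = 0.0340 − 0.029300 = 0.004700
q = 0.47%

0.47%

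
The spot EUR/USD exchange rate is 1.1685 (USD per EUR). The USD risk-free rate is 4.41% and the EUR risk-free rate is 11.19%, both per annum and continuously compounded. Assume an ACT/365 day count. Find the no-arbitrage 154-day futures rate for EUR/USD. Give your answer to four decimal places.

1.1355

F = S·e^((r_USD − r_EUR)T) = 1.1685 · e^((0.0441 − 0.1119) × 154/365)
= 1.1685 · e^-0.028606 = 1.1685 × 0.971799
F = 1.1355 USD per EUR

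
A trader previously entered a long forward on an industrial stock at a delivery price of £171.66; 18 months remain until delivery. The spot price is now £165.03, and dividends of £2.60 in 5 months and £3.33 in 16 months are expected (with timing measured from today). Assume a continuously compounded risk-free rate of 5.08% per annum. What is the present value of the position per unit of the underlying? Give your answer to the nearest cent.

£0.31

PV(remaining dividends) I = 2.60·e^(−0.0508·5/12) + 3.33·e^(−0.0508·16/12) = 5.6575
Current forward F = (S − I)·e^(rT) = (165.03 − 5.6575)·e^(0.0508·18/12) = 159.3725 × 1.079178 = 171.9913
Value (long) = (F − K)·e^(−rT) = (171.9913 − 171.66) × 0.926631 = 0.3070
Value = £0.31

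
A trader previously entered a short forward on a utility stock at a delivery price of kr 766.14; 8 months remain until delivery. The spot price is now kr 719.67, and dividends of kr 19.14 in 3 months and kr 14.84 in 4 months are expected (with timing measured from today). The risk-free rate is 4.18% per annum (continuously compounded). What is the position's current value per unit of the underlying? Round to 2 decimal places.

PV(remaining dividends) I = 19.14·e^(−0.0418·3/12) + 14.84·e^(−0.0418·4/12) = 33.5757
Current forward F = (S − I)·e^(rT) = (719.67 − 33.5757)·e^(0.0418·8/12) = 686.0943 × 1.028259 = 705.4826
Value (long) = (F − K)·e^(−rT) = (705.4826 − 766.14) × 0.972518 = -58.9904
Short position value = −(long value) = kr 58.99

kr 58.99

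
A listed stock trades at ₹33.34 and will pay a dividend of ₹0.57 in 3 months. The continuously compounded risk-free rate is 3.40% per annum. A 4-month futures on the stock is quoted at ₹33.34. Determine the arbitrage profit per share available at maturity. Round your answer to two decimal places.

₹0.19 per share

PV(dividends) I = 0.57·e^(−0.0340·3/12) = 0.5652
Fair futures F* = (S − I)·e^(rT) = (33.34 − 0.5652)·e^0.011333 = 32.7748 × 1.011397 = 33.1483
Market ₹33.34 > fair 33.1483: forward overpriced → cash-and-carry (borrow at r, buy the stock and collect the dividends, short the forward).
Profit at T = |F_mkt − F*| = |33.34 − 33.1483| = ₹0.19 per share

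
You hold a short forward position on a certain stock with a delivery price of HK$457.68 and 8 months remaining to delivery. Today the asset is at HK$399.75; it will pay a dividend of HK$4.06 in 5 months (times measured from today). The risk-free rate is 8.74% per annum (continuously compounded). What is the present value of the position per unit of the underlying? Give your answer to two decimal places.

PV(remaining dividends) I = 4.06·e^(−0.0874·5/12) = 3.9148
Current forward F = (S − I)·e^(rT) = (399.75 − 3.9148)·e^(0.0874·8/12) = 395.8352 × 1.059998 = 419.5845
Value (long) = (F − K)·e^(−rT) = (419.5845 − 457.68) × 0.943398 = -35.9392
Short position value = −(long value) = HK$35.94

HK$35.94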